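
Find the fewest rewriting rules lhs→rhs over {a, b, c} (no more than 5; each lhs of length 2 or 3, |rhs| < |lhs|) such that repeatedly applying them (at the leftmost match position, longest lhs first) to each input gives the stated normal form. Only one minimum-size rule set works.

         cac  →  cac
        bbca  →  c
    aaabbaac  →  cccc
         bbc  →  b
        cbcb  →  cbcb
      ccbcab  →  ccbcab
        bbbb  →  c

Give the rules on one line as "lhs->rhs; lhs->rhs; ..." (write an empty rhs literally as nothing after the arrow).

  | cac
  | bbca => ba => c
  | aaabbaac => cabbaac => caaaac => ccaac => cccc
  | bbc => b

aa->c; ba->c; bb->a; bbc->b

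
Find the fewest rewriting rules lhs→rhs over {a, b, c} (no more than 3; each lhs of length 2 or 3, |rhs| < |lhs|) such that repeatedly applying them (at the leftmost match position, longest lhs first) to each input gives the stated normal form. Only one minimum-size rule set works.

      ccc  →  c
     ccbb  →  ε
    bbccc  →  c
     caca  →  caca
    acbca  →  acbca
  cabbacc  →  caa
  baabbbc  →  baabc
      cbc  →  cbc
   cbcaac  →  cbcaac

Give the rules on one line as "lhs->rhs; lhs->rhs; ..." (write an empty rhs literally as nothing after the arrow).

bb->; cc->

  | ccc => c
  | ccbb => bb => ε
  | bbccc => ccc => c
  | caca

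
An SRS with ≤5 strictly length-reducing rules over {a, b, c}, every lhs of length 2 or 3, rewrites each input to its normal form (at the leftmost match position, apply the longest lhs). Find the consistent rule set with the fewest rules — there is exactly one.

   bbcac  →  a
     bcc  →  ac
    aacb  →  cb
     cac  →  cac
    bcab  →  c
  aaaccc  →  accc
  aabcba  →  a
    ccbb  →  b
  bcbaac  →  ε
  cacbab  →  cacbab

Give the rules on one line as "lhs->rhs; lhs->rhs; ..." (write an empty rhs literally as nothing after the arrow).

  | bbcac => baac => bc => a
  | bcc => ac
  | aacb => cb
  | cac

aa->; aab->c; bc->a; ccb->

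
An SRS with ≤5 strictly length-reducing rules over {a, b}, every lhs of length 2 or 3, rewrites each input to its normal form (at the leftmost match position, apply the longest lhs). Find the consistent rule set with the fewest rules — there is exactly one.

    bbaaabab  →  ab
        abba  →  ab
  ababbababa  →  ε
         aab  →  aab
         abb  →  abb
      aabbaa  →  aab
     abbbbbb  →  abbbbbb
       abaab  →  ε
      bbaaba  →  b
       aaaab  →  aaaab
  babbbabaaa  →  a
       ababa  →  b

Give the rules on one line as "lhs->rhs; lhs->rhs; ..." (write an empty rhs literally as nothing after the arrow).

  | bbaaabab => babab => ab
  | abba => ab
  | ababbababa => bbbababa => bbaba => ba => ε
  | aab

aba->b; ba->; baa->; bab->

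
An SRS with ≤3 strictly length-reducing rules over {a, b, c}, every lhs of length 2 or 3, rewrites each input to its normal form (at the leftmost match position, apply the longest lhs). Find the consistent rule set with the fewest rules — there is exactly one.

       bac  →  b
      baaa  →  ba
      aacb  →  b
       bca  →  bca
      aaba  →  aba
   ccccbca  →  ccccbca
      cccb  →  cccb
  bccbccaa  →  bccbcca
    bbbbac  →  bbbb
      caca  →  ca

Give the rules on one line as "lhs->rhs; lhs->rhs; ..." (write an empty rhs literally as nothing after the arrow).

  | bac => b
  | baaa => baa => ba
  | aacb => acb => b
  | bca

aa->a; ac->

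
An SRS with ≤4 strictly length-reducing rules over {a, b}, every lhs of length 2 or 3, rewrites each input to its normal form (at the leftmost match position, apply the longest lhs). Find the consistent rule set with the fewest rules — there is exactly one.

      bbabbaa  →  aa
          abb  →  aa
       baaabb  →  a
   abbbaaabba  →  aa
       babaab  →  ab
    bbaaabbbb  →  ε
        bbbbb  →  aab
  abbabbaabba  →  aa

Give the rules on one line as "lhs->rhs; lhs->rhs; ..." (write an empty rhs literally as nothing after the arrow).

aaa->; aba->; ba->a; bb->a

  | bbabbaa => aabbaa => aaaaa => aa
  | abb => aa
  | baaabb => aaabb => bb => a
  | abbbaaabba => aabaaabba => aaabba => bba => aa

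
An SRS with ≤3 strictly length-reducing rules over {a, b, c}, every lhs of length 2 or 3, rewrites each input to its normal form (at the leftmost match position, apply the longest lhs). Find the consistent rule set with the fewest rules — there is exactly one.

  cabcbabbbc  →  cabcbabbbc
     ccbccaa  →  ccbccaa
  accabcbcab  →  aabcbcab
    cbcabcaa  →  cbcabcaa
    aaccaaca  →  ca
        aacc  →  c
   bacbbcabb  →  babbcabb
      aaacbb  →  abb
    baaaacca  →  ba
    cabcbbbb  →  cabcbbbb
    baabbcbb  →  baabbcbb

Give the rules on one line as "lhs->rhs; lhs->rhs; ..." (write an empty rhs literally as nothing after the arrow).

aac->; ac->a

  | cabcbabbbc
  | ccbccaa
  | accabcbcab => acabcbcab => aabcbcab
  | cbcabcaa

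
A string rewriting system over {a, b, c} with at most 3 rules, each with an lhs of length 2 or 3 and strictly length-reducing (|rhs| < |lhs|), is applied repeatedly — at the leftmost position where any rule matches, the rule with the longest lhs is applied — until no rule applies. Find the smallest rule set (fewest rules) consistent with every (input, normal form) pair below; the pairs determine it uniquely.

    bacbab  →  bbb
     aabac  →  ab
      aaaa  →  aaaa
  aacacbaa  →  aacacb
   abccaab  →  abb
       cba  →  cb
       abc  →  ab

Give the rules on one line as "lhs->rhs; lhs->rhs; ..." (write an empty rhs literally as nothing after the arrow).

aab->ab; ba->b; bc->b

  | bacbab => bcbab => bbab => bbb
  | aabac => abac => abc => ab
  | aaaa
  | aacacbaa => aacacba => aacacb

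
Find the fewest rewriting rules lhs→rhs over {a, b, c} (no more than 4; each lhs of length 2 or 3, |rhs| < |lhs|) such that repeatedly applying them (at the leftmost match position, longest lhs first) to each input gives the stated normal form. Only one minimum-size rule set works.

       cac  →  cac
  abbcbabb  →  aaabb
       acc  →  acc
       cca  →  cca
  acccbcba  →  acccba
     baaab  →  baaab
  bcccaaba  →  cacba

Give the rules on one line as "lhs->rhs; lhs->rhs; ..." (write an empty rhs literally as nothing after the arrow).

bba->aa; bc->; caa->ac

  | cac
  | abbcbabb => abbabb => aaabb
  | acc
  | cca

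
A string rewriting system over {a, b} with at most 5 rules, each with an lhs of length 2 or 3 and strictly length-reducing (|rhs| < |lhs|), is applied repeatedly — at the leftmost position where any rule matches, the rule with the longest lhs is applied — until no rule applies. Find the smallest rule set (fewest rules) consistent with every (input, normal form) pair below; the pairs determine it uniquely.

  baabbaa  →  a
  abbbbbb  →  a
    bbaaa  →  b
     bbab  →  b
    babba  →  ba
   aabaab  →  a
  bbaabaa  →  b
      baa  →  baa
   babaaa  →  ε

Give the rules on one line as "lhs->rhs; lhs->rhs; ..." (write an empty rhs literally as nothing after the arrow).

  | baabbaa => baaaa => baba => a
  | abbbbbb => abbbb => abb => a
  | bbaaa => bbab => b
  | bbab => b

aaa->ab; ab->; abb->a; bab->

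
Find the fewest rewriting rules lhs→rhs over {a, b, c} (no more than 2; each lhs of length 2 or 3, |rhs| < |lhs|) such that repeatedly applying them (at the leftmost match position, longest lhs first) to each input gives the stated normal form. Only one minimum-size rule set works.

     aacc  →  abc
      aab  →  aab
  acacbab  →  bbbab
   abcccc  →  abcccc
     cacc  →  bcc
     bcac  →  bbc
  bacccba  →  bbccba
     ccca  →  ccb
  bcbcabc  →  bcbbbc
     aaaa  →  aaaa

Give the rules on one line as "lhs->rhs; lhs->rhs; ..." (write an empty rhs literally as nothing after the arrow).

ac->b; ca->b

  | aacc => abc
  | aab
  | acacbab => bacbab => bbbab
  | abcccc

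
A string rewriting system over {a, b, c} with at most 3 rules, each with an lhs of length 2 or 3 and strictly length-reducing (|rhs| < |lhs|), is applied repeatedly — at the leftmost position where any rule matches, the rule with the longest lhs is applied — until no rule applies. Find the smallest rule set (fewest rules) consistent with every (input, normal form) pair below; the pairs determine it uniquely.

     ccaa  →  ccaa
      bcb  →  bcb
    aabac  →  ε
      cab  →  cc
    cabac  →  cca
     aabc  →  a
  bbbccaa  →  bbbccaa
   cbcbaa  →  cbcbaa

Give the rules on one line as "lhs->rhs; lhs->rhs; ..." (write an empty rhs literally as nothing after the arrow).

  | ccaa
  | bcb
  | aabac => acac => aac => ε
  | cab => cc

aac->; ab->c; ac->a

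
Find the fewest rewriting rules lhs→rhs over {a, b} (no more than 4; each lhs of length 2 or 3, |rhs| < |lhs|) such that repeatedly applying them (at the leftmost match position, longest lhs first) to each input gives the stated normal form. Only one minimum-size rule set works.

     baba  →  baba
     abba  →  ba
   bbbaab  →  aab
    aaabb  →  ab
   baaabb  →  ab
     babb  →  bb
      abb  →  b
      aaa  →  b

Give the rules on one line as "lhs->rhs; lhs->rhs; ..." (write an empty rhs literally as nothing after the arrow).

aaa->b; abb->b; baa->a; bbb->ab

  | baba
  | abba => ba
  | bbbaab => abaab => aab
  | aaabb => bbb => ab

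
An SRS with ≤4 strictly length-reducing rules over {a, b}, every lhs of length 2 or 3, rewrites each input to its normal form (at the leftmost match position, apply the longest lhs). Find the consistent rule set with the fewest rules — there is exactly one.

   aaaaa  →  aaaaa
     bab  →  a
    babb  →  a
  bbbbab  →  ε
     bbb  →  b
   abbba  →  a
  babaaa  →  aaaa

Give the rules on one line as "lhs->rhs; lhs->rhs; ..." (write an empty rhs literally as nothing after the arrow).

ab->; ba->a; bab->ba; bb->

  | aaaaa
  | bab => ba => a
  | babb => bab => ba => a
  | bbbbab => bbab => ab => ε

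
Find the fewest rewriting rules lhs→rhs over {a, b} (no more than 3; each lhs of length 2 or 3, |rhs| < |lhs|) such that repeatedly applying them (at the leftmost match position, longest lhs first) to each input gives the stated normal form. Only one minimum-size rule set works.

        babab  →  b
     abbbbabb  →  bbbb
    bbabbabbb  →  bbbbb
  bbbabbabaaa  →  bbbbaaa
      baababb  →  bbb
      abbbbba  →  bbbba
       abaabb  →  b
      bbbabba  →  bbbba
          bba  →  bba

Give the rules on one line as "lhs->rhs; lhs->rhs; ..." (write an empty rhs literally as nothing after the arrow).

aab->ba; ab->

  | babab => bab => b
  | abbbbabb => bbbabb => bbbb
  | bbabbabbb => bbbabbb => bbbbb
  | bbbabbabaaa => bbbbabaaa => bbbbaaa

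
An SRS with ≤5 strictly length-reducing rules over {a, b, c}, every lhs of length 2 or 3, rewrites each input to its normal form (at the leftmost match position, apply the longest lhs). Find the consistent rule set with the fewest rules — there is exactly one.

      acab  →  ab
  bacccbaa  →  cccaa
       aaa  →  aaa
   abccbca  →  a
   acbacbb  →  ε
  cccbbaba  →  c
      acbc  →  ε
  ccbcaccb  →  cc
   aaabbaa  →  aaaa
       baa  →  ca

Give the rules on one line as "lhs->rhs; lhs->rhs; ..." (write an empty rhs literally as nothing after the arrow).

  | acab => ab
  | bacccbaa => ccccbaa => cccaa
  | aaa
  | abccbca => acbca => bca => a

ac->; ba->c; bc->; cb->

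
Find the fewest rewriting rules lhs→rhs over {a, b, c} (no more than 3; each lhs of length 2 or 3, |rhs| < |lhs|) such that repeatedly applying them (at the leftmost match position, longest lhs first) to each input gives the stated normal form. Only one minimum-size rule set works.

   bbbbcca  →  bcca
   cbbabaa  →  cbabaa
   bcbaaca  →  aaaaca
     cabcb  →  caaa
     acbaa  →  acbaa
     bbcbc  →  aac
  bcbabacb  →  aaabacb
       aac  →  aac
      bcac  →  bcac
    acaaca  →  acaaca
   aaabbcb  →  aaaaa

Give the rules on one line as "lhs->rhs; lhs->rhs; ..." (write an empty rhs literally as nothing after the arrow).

  | bbbbcca => bbbcca => bbcca => bcca
  | cbbabaa => cbabaa
  | bcbaaca => aaaaca
  | cabcb => caaa

bb->b; bcb->aa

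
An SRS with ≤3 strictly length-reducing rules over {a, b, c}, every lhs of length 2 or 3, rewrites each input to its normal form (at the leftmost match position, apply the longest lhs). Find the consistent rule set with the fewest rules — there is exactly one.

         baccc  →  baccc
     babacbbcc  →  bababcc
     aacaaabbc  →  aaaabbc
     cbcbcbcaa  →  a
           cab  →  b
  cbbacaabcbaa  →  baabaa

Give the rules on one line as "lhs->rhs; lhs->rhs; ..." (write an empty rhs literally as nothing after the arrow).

ca->; cb->

  | baccc
  | babacbbcc => bababcc
  | aacaaabbc => aaaabbc
  | cbcbcbcaa => cbcbcaa => cbcaa => caa => a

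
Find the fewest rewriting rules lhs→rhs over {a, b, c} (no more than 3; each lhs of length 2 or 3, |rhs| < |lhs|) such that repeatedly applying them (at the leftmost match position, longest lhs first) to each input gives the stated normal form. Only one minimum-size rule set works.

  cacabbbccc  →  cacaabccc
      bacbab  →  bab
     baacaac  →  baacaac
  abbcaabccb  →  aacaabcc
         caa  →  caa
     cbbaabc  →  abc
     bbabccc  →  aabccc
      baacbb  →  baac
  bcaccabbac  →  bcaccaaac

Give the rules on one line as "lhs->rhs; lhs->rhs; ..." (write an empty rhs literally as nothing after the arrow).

  | cacabbbccc => cacaabccc
  | bacbab => bab
  | baacaac
  | abbcaabccb => aacaabccb => aacaabcc

bb->a; cb->c; cba->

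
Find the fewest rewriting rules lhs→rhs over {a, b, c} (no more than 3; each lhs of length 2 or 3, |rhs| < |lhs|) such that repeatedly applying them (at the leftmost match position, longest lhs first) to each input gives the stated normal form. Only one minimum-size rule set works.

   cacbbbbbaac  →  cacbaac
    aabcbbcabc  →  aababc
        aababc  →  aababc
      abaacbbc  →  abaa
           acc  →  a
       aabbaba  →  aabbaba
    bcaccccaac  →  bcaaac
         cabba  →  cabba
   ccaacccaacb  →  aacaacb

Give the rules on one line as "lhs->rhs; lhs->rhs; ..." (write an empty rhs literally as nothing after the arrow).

  | cacbbbbbaac => cacbbbaac => cacbaac
  | aabcbbcabc => aabccabc => aababc
  | aababc
  | abaacbbc => abaacc => abaa

cbb->c; cc->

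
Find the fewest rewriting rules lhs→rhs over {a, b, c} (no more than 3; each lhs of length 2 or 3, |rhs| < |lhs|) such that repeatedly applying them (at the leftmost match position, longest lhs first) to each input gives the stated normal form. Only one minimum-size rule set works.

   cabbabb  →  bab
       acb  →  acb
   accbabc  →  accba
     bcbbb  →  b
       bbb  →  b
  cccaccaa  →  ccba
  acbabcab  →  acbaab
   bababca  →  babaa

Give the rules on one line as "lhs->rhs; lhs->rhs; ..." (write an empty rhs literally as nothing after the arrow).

  | cabbabb => bbbabb => bbabb => babb => bab
  | acb
  | accbabc => accba
  | bcbbb => bbb => bb => b

bb->b; bc->; ca->b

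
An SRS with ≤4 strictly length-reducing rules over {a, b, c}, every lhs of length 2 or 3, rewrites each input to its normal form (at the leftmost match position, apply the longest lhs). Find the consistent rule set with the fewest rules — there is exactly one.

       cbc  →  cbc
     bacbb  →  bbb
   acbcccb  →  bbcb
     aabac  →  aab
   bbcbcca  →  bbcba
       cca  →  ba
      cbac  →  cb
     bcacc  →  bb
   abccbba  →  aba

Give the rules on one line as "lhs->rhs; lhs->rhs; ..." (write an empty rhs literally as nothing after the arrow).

ac->; bba->ba; cc->b

  | cbc
  | bacbb => bbb
  | acbcccb => bcccb => bbcb
  | aabac => aab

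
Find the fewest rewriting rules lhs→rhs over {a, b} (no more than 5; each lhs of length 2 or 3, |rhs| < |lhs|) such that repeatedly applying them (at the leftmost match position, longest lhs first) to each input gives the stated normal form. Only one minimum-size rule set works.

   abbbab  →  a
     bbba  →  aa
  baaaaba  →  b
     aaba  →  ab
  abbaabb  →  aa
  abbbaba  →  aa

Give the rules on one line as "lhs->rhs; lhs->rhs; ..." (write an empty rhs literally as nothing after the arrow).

aba->b; abb->ba; baa->bb; bbb->a

  | abbbab => babab => bbb => a
  | bbba => aa
  | baaaaba => bbaaba => bbbba => aba => b
  | aaba => ab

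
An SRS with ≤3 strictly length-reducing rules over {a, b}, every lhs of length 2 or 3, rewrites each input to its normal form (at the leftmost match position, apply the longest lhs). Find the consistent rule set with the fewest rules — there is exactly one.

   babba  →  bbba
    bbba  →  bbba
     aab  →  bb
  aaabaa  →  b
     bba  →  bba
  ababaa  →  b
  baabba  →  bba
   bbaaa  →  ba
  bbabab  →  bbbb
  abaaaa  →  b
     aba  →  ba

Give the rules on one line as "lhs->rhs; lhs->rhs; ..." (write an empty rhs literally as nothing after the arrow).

  | babba => bbba
  | bbba
  | aab => bb
  | aaabaa => babaa => bbaa => b

aa->b; ab->b; baa->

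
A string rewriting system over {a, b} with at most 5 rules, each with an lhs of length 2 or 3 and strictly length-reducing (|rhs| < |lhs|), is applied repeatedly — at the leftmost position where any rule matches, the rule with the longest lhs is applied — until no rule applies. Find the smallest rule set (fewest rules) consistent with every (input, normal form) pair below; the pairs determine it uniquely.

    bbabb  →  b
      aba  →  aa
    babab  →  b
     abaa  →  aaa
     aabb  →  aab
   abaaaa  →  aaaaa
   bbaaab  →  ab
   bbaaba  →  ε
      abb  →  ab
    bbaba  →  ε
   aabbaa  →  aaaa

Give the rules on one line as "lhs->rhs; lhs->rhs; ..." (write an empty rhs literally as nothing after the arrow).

aba->aa; ba->; baa->; bb->b

  | bbabb => babb => bb => b
  | aba => aa
  | babab => bab => b
  | abaa => aaa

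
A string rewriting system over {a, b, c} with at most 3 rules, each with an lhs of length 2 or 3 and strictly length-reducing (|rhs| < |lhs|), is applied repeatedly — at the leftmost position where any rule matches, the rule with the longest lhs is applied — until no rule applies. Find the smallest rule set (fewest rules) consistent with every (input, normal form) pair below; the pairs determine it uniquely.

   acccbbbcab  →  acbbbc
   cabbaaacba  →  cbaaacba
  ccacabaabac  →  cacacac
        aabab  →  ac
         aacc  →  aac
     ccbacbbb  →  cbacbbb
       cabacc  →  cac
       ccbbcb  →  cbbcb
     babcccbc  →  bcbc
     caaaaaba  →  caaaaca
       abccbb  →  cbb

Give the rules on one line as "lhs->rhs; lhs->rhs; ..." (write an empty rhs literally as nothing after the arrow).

  | acccbbbcab => accbbbcab => acbbbcab => acbbbcc => acbbbc
  | cabbaaacba => ccbaaacba => cbaaacba
  | ccacabaabac => cacabaabac => caccaabac => cacaabac => cacacac
  | aabab => acab => acc => ac

ab->c; cc->c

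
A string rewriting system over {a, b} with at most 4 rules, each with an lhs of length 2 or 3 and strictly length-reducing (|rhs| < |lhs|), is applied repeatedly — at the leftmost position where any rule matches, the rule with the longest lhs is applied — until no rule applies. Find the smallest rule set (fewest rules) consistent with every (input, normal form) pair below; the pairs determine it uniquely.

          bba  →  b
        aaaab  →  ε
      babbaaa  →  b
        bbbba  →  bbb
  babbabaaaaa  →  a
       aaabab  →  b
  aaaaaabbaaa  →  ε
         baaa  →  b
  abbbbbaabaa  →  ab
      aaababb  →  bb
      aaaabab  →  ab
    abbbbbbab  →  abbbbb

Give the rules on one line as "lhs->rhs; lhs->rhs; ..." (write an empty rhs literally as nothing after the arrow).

  | bba => b
  | aaaab => bab => ε
  | babbaaa => baaa => aa => b
  | bbbba => bbb

aa->b; aaa->b; ba->; bab->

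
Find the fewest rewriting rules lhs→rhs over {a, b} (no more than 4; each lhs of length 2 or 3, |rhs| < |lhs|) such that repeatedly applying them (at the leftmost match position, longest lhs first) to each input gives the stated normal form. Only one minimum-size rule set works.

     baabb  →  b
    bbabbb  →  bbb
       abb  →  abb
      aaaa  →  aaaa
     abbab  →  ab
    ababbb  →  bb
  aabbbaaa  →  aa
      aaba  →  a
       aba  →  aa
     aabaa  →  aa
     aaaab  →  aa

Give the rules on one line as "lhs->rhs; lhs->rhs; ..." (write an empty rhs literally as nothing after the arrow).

  | baabb => aabb => b
  | bbabbb => bbb
  | abb
  | aaaa

aab->; ba->a; bba->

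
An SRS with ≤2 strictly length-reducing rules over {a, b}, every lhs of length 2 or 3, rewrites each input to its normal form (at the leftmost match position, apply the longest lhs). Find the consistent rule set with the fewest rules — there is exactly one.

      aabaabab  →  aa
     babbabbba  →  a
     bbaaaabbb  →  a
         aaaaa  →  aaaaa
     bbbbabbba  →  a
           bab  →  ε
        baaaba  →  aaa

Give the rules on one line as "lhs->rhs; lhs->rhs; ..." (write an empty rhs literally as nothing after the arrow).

ab->; ba->a

  | aabaabab => aaabab => aaab => aa
  | babbabbba => abbabbba => babbba => abbba => bba => ba => a
  | bbaaaabbb => baaaabbb => aaaabbb => aaabb => aab => a
  | aaaaa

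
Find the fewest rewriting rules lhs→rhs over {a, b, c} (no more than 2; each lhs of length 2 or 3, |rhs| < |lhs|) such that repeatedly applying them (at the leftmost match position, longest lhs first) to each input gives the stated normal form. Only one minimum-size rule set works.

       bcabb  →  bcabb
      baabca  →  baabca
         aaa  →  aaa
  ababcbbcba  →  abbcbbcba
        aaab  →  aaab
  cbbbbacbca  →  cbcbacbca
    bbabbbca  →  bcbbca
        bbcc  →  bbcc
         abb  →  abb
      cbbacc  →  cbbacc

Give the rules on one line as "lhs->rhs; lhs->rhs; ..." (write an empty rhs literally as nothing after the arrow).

bab->bb; bbb->bc

  | bcabb
  | baabca
  | aaa
  | ababcbbcba => abbcbbcba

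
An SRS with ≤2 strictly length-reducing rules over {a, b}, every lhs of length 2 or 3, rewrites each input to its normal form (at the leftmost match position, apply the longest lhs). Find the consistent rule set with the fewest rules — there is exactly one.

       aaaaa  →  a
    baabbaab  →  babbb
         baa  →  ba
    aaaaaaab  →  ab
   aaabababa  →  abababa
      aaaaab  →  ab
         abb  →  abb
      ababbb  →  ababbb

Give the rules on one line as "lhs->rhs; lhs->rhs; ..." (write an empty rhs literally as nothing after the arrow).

  | aaaaa => aaaa => aaa => aa => a
  | baabbaab => babbaab => babbab => babbb
  | baa => ba
  | aaaaaaab => aaaaaab => aaaaab => aaaab => aaab => aab => ab

aa->a; bba->bb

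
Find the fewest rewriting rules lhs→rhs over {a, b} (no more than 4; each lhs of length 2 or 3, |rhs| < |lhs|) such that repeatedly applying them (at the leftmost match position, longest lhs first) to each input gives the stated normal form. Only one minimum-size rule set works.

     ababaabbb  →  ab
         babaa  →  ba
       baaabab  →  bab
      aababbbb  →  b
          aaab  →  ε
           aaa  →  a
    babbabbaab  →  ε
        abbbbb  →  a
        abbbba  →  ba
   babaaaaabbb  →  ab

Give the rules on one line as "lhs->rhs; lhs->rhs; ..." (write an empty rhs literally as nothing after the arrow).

  | ababaabbb => baabbb => bbb => ab
  | babaa => ba
  | baaabab => baabab => bab
  | aababbbb => abbbb => aabb => b

aa->a; aab->; aba->; bb->a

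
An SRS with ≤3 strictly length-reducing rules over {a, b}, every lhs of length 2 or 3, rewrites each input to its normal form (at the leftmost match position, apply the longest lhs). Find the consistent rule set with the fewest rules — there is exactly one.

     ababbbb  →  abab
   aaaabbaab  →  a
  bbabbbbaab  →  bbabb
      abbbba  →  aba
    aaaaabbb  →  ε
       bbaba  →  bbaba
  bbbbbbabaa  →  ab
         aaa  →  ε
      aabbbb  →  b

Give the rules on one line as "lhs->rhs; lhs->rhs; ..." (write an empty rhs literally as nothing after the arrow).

  | ababbbb => abab
  | aaaabbaab => abbaab => abbb => a
  | bbabbbbaab => bbabaab => bbabb
  | abbbba => aba

aa->; aaa->; bbb->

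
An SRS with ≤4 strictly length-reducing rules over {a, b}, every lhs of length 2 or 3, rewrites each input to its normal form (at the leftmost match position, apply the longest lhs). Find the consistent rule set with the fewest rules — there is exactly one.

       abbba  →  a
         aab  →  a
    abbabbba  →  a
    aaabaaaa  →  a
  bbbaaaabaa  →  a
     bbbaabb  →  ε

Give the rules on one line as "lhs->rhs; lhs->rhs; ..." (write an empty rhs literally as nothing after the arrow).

  | abbba => bba => ba => a
  | aab => a
  | abbabbba => babbba => abbba => bba => ba => a
  | aaabaaaa => aabaaa => abaa => ba => a

ab->; aba->b; ba->a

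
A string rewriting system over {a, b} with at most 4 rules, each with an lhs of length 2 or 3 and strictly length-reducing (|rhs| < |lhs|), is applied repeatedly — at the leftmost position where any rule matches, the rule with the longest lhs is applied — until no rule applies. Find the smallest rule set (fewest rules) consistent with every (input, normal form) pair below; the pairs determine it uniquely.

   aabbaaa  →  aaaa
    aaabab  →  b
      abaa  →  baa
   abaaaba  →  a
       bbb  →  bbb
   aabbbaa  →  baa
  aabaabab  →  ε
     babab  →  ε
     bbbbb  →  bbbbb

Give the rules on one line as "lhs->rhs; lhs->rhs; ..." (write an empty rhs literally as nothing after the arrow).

  | aabbaaa => aaaa
  | aaabab => aabab => abab => bab => b
  | abaa => baa
  | abaaaba => baaaba => baaba => baba => bba => a

ab->; aba->ba; abb->; bba->a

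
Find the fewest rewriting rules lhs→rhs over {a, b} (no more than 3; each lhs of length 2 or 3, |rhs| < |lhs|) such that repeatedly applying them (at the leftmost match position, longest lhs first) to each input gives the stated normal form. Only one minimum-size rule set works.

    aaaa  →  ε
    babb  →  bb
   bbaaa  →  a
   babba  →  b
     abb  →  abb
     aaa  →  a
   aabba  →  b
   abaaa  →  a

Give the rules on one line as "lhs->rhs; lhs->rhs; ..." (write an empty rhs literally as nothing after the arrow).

  | aaaa => aa => ε
  | babb => bb
  | bbaaa => baa => a
  | babba => bba => b

aa->; ba->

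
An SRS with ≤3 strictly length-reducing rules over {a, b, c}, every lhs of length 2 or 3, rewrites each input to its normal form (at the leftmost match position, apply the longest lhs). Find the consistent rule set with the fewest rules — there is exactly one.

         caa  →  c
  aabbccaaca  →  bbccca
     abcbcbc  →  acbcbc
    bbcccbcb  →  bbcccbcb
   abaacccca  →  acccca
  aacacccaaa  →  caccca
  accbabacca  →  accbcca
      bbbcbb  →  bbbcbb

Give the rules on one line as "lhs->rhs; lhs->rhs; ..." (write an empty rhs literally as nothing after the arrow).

aa->; ab->a

  | caa => c
  | aabbccaaca => bbccaaca => bbccca
  | abcbcbc => acbcbc
  | bbcccbcb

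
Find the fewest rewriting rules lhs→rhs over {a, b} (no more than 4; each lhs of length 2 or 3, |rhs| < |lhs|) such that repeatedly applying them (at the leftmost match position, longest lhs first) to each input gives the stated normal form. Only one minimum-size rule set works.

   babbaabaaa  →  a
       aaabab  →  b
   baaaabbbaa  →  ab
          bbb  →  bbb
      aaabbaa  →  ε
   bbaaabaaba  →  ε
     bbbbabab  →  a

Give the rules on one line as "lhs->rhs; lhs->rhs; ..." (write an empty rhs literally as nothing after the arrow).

aa->a; aba->; ba->; bab->aa

  | babbaabaaa => aabaabaaa => abaabaaa => abaaa => aa => a
  | aaabab => aabab => abab => b
  | baaaabbbaa => aaabbbaa => aabbbaa => abbbaa => abba => ab
  | bbb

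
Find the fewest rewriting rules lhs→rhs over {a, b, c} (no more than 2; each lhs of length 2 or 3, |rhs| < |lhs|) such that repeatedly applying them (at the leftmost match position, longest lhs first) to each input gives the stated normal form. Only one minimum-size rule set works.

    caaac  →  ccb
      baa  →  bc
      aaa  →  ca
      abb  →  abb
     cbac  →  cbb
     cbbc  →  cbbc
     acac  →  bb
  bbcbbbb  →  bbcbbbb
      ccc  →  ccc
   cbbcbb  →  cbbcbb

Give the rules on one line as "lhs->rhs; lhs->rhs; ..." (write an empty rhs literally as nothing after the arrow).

aa->c; ac->b

  | caaac => ccac => ccb
  | baa => bc
  | aaa => ca
  | abb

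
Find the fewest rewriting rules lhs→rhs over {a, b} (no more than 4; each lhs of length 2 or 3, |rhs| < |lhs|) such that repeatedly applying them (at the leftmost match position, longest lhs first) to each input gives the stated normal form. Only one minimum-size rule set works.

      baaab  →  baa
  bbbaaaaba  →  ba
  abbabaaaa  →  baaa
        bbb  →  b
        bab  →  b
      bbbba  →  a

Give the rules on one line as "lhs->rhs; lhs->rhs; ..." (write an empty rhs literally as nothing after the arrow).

  | baaab => baa
  | bbbaaaaba => baaaaba => baaabb => baab => ba
  | abbabaaaa => babaaaa => bbbaaa => baaa
  | bbb => b

ab->; aba->bb; bb->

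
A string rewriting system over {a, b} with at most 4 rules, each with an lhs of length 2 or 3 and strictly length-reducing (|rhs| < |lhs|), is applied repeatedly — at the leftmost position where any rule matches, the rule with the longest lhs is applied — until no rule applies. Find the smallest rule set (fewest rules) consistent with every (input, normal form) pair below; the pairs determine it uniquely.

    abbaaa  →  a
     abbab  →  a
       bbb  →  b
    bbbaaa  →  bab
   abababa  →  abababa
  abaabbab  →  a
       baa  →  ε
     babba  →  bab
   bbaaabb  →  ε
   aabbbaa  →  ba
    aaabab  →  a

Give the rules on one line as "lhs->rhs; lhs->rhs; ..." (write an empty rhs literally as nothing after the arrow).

  | abbaaa => abaa => abb => a
  | abbab => abb => a
  | bbb => b
  | bbbaaa => baaa => bab

aa->b; aaa->ab; bb->; bba->b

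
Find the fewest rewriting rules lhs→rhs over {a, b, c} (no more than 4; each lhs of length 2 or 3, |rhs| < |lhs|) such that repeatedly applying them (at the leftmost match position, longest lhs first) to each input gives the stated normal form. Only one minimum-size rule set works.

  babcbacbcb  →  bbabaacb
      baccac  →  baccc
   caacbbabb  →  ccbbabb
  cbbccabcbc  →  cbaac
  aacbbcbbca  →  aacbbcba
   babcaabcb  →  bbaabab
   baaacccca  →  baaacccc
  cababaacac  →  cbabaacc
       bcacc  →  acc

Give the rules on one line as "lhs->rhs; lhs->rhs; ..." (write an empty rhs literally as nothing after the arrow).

  | babcbacbcb => bbabacbcb => bbabaacb
  | baccac => baccc
  | caacbbabb => cacbbabb => ccbbabb
  | cbbccabcbc => cbbccbcbc => cbbcacbc => cbacbc => cbaac

abc->ba; bca->a; ca->c; cbc->ac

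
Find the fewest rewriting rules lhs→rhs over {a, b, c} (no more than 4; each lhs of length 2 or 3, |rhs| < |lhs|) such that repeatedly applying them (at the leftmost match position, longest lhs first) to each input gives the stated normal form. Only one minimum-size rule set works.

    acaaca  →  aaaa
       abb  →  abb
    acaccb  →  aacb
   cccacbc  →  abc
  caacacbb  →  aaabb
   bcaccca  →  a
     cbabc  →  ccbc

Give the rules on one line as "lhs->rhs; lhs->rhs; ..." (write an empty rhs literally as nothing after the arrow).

  | acaaca => aaaca => aaaa
  | abb
  | acaccb => aacb
  | cccacbc => ccabc => cabc => abc

ba->c; ca->a; cac->a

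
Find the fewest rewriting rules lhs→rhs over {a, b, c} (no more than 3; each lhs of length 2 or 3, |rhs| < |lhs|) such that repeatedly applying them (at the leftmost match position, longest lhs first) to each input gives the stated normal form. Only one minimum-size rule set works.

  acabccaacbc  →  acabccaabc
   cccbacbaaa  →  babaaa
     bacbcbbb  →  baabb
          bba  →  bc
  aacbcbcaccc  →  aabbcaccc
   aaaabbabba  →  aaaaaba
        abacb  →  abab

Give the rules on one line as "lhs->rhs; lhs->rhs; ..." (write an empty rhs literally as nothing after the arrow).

  | acabccaacbc => acabccaabc
  | cccbacbaaa => ccbacbaaa => cbacbaaa => bacbaaa => babaaa
  | bacbcbbb => babcbbb => babbbb => baabb
  | bba => bc

bba->bc; bbb->ab; cb->b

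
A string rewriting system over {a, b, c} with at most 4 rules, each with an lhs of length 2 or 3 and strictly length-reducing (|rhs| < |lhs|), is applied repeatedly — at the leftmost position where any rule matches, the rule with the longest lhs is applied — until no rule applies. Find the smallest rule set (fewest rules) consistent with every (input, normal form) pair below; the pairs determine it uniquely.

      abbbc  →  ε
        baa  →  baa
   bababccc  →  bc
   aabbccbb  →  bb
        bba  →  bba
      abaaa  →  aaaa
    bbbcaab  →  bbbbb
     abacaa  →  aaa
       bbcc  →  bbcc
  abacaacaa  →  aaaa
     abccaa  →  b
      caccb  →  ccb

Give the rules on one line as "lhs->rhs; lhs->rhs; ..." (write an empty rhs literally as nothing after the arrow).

ab->a; ac->; caa->b

  | abbbc => abbc => abc => ac => ε
  | baa
  | bababccc => baabccc => baaccc => bacc => bc
  | aabbccbb => aabccbb => aaccbb => acbb => bb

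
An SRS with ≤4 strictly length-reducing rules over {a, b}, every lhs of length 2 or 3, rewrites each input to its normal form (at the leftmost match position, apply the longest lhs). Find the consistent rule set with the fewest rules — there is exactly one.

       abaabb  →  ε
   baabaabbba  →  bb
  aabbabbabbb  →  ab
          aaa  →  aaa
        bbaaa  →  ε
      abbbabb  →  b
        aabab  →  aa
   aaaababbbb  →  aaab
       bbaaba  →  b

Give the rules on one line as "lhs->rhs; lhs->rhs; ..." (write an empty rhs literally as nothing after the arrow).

abb->; ba->; baa->; bab->

  | abaabb => abb => ε
  | baabaabbba => baabbba => bbba => bb
  | aabbabbabbb => aabbabbb => aabbb => ab
  | aaa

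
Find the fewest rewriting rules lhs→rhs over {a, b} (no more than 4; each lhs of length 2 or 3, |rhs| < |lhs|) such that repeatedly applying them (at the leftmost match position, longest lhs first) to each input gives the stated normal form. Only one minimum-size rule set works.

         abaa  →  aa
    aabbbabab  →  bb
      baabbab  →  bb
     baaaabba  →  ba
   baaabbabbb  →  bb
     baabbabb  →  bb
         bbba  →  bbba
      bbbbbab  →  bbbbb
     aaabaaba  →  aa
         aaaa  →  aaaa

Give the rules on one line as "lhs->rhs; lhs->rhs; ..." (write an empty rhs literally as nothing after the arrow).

aab->; ab->; abb->

  | abaa => aa
  | aabbbabab => bbabab => bbab => bb
  | baabbab => bbab => bb
  | baaaabba => baaba => ba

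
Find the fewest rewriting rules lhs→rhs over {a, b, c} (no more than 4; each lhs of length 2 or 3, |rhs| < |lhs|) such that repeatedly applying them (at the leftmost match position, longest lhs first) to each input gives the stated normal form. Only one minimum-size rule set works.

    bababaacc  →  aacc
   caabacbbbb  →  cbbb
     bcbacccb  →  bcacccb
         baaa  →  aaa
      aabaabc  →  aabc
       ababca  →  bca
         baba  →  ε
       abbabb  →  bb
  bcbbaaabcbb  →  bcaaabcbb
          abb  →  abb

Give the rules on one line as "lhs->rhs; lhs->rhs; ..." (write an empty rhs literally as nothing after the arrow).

aba->; acb->; ba->a

  | bababaacc => ababaacc => baacc => aacc
  | caabacbbbb => cacbbbb => cbbb
  | bcbacccb => bcacccb
  | baaa => aaa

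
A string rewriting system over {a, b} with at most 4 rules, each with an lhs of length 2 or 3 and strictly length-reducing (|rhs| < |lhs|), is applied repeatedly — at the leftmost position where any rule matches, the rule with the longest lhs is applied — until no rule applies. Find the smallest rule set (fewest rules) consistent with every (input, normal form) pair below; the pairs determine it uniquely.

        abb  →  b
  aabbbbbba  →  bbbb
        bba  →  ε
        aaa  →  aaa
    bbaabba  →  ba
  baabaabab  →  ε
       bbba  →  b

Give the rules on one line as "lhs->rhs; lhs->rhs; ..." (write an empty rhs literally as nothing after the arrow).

  | abb => b
  | aabbbbbba => bbbbbba => bbbb
  | bba => ε
  | aaa

aab->b; ab->; bba->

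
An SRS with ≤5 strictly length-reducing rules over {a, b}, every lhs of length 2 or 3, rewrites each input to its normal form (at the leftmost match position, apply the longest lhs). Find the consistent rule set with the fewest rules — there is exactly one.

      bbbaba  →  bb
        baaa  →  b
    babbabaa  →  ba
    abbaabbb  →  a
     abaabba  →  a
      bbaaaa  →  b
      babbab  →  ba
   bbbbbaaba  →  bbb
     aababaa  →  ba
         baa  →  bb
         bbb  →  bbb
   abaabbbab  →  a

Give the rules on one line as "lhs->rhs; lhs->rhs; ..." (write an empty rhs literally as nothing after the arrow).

  | bbbaba => bbba => bb
  | baaa => bba => b
  | babbabaa => bababaa => babbaa => babaa => baba => bab => ba
  | abbaabbb => abaabbb => ababbb => abbbb => abbb => abb => ab => a

aa->b; ab->a; aba->ab; bba->b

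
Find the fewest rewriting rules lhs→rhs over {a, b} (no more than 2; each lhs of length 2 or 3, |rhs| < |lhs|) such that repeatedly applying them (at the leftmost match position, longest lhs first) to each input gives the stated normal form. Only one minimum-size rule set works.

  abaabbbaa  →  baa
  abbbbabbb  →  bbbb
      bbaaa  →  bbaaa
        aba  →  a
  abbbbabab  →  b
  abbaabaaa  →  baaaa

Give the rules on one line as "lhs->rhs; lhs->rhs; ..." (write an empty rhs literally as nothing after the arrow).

  | abaabbbaa => aabbbaa => abbaa => baa
  | abbbbabbb => bbbabbb => bbbb
  | bbaaa
  | aba => a

ab->; bab->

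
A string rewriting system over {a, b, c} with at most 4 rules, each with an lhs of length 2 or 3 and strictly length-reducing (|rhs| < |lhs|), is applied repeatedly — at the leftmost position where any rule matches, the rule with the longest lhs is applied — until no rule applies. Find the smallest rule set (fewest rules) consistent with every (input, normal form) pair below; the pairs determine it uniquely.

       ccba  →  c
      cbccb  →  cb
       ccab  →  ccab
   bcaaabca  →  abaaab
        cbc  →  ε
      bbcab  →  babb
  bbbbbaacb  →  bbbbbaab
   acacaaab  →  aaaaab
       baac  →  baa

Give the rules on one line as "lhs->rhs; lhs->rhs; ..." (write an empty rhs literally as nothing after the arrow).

  | ccba => c
  | cbccb => cb
  | ccab
  | bcaaabca => abaabca => abaaab

ac->a; bca->ab; cba->; cbc->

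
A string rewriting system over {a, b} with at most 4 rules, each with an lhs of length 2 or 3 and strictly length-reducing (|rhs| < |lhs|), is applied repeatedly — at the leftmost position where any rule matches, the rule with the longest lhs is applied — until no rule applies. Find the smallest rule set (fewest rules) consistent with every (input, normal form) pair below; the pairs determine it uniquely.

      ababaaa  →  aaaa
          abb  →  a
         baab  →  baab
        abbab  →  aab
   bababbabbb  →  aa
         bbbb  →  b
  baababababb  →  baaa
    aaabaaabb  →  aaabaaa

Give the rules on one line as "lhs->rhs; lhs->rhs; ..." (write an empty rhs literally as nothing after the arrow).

  | ababaaa => abbaaa => aaaa
  | abb => a
  | baab
  | abbab => aab

bab->bb; bb->; bbb->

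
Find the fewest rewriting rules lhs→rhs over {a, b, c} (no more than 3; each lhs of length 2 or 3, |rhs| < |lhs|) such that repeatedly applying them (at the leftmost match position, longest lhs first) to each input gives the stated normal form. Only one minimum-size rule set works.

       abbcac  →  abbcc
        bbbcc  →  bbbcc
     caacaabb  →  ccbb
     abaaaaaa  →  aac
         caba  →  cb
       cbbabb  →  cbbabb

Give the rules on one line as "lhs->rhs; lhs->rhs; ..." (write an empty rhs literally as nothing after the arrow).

  | abbcac => abbcc
  | bbbcc
  | caacaabb => cacaabb => ccaabb => ccabb => ccbb
  | abaaaaaa => aacaaaa => aacaaa => aacaa => aaca => aac

baa->ac; ca->c; cba->cb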